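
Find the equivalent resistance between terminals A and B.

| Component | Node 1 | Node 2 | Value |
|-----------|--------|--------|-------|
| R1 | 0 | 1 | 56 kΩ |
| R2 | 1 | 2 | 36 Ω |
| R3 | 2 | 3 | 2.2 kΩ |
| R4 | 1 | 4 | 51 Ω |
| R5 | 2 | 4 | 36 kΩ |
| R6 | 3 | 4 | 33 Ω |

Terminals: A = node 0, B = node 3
The network is not a plain series/parallel combination. Inject a 1 A test current into terminal A (node 0) and return it from terminal B (node 3); then R_eq = V_A / (1 A).
Nodal analysis, taking node 3 as the 0 V reference.
Current source I_test pushes 1 A into node 0 and draws it out of node 3.
KCL at each unknown node (sum of currents leaving = 0; resistances in Ω):
  Node 0: (V_0 - V_1)/56000 - 1 = 0
  Node 1: (V_1 - V_0)/56000 + (V_1 - V_2)/36 + (V_1 - V_4)/51 = 0
  Node 2: (V_2 - V_1)/36 + (V_2 - 0)/2200 + (V_2 - V_4)/36000 = 0
  Node 4: (V_4 - V_1)/51 + (V_4 - V_2)/36000 + (V_4 - 0)/33 = 0
Collecting terms (coefficients in siemens):
  0.00001786·V_0 - 0.00001786·V_1 = 1
  0.0474·V_1 - 0.00001786·V_0 - 0.02778·V_2 - 0.01961·V_4 = 0
  0.02826·V_2 - 0.02778·V_1 - 0.00002778·V_4 = 0
  0.04994·V_4 - 0.01961·V_1 - 0.00002778·V_2 = 0
Solving these 4 simultaneous equations (Gaussian elimination) gives:
  V_0 = 56080 V, V_1 = 80.9 V, V_2 = 79.55 V, V_4 = 31.81 V
R_eq = V_0 / 1 A = 56080 Ω = 56.08 kΩ

Final answer: 56.08 kΩ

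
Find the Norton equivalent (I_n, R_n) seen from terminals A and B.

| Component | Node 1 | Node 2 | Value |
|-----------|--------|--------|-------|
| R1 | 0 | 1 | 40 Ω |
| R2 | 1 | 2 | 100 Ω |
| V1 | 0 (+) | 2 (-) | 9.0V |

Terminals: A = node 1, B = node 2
Find the Thévenin equivalent first; then I_n = V_th/R_th and R_n = R_th.
Step 1 — V_th is the open-circuit voltage V_A - V_B (nothing connected across the terminals).
Nodal analysis, taking node 2 as the 0 V reference.
Source V1 fixes V_0 = 9 V.
KCL at each unknown node (sum of currents leaving = 0; resistances in Ω):
  Node 1: (V_1 - 9)/40 + (V_1 - 0)/100 = 0
Collecting terms: 0.035 × V_1 = 0.225  =>  V_1 = 6.429 V
V_th = V_1 - V_2 = 6.429 - 0 = 6.429 V
Step 2 — R_th: zero the source — replace V1 by a short circuit (node 2 merges into node 0) — and find the resistance seen between A (node 1) and B (node 0).
Reduce the network between node 1 (A) and node 0 (B) by series/parallel combination:
  Rp1 = R1 ‖ R2 (parallel, both between nodes 0 and 1) = 1/(1/40 + 1/100) = 28.57 Ω
R_th = 28.57 Ω
I_n = V_th/R_th = 6.429/28.57 = 0.225 A, and R_n = R_th = 28.57 Ω

Final answer: I_n = 0.225 A, R_n = 28.57 Ω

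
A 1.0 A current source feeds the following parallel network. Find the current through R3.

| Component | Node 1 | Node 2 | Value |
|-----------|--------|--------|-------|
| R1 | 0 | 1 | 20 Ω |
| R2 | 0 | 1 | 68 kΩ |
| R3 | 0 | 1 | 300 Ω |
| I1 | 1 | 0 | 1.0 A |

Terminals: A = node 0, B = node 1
All resistors sit directly between nodes 0 and 1, so they are in parallel and share one voltage V; the full source current 1 A splits among them.
1/R_par = 1/20 + 1/68000 + 1/300 = 0.05335 S  =>  R_par = 18.74 Ω
V = I × R_par = 1 × 18.74 = 18.74 V
I_R3 = V/R3 = 18.74/300 = 0.06248 A

Final answer: 0.06248 A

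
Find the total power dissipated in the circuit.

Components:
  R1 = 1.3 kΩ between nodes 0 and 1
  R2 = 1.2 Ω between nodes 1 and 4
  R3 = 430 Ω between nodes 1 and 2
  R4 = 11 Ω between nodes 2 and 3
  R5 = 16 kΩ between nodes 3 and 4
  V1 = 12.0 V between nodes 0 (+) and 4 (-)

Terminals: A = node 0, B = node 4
Nodal analysis, taking node 4 as the 0 V reference.
Source V1 fixes V_0 = 12 V.
KCL at each unknown node (sum of currents leaving = 0; resistances in Ω):
  Node 1: (V_1 - 12)/1300 + (V_1 - 0)/1.2 + (V_1 - V_2)/430 = 0
  Node 2: (V_2 - V_1)/430 + (V_2 - V_3)/11 = 0
  Node 3: (V_3 - V_2)/11 + (V_3 - 0)/16000 = 0
Collecting terms (coefficients in siemens):
  0.8364·V_1 - 0.002326·V_2 = 0.009231
  0.09323·V_2 - 0.002326·V_1 - 0.09091·V_3 = 0
  0.09097·V_3 - 0.09091·V_2 = 0
Solving these 3 simultaneous equations (Gaussian elimination) gives:
  V_1 = 0.01107 V, V_2 = 0.01078 V, V_3 = 0.01077 V
Power in each resistor, P = (ΔV)²/R:
  P_R1 = (12 - 0.01107)²/1300 = 0.1106 W
  P_R2 = (0.01107 - 0)²/1.2 = 0.000102 W
  P_R3 = (0.01107 - 0.01078)²/430 = 0.0000000001948 W
  P_R4 = (0.01078 - 0.01077)²/11 = 0.000000000004983 W
  P_R5 = (0.01077 - 0)²/16000 = 0.000000007248 W
P_total = P_R1 + P_R2 + P_R3 + P_R4 + P_R5 = 0.1107 W

Final answer: 0.1107 W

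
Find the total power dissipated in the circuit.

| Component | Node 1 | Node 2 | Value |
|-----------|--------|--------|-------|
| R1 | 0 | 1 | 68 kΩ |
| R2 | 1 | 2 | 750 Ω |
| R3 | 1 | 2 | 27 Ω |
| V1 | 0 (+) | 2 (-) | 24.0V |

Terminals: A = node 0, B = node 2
Nodal analysis, taking node 2 as the 0 V reference.
Source V1 fixes V_0 = 24 V.
KCL at each unknown node (sum of currents leaving = 0; resistances in Ω):
  Node 1: (V_1 - 24)/68000 + (V_1 - 0)/750 + (V_1 - 0)/27 = 0
Collecting terms: 0.03839 × V_1 = 0.0003529  =>  V_1 = 0.009195 V
Power in each resistor, P = (ΔV)²/R:
  P_R1 = (24 - 0.009195)²/68000 = 0.008464 W
  P_R2 = (0.009195 - 0)²/750 = 0.0000001127 W
  P_R3 = (0.009195 - 0)²/27 = 0.000003131 W
P_total = P_R1 + P_R2 + P_R3 = 0.008467 W

Final answer: 0.008467 W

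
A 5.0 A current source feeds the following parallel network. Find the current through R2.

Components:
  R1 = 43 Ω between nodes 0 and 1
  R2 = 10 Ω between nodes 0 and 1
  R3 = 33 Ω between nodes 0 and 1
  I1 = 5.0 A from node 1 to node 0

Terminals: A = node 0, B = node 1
All resistors sit directly between nodes 0 and 1, so they are in parallel and share one voltage V; the full source current 5 A splits among them.
1/R_par = 1/43 + 1/10 + 1/33 = 0.1536 S  =>  R_par = 6.512 Ω
V = I × R_par = 5 × 6.512 = 32.56 V
I_R2 = V/R2 = 32.56/10 = 3.256 A

Final answer: 3.256 A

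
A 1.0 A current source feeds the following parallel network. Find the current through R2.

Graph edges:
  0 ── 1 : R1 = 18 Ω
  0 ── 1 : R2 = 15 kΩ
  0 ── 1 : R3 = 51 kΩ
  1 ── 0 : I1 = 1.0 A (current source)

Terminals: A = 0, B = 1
All resistors sit directly between nodes 0 and 1, so they are in parallel and share one voltage V; the full source current 1 A splits among them.
1/R_par = 1/18 + 1/15000 + 1/51000 = 0.05564 S  =>  R_par = 17.97 Ω
V = I × R_par = 1 × 17.97 = 17.97 V
I_R2 = V/R2 = 17.97/15000 = 0.001198 A

Final answer: 0.001198 A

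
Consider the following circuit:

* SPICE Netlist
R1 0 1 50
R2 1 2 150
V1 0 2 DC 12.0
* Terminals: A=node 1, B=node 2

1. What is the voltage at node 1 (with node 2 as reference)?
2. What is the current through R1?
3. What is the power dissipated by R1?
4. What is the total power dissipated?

Nodal analysis, taking node 2 as the 0 V reference.
Source V1 fixes V_0 = 12 V.
KCL at each unknown node (sum of currents leaving = 0; resistances in Ω):
  Node 1: (V_1 - 12)/50 + (V_1 - 0)/150 = 0
Collecting terms: 0.02667 × V_1 = 0.24  =>  V_1 = 9 V
Part 1:
  Read off the nodal solution: V_1 = 9 V
Part 2:
  I_R1 = (V_0 - V_1)/R1 = (12 - 9)/50 = 0.06 A
  Magnitude: I_R1 = 0.06 A
Part 3:
  I_R1 = (V_0 - V_1)/R1 = (12 - 9)/50 = 0.06 A
  P_R1 = I_R1² × R1 = (0.06)² × 50 = 0.18 W
Part 4:
  Power in each resistor, P = (ΔV)²/R:
    P_R1 = (12 - 9)²/50 = 0.18 W
    P_R2 = (9 - 0)²/150 = 0.54 W
  P_total = P_R1 + P_R2 = 0.72 W

Final answers:
1. V_1 = 9 V
2. I_R1 = 0.06 A
3. P_R1 = 0.18 W
4. P_total = 0.72 W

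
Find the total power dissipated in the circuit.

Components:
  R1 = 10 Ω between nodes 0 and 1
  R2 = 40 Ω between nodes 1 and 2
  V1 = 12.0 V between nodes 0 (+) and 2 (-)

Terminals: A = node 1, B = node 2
Nodal analysis, taking node 2 as the 0 V reference.
Source V1 fixes V_0 = 12 V.
KCL at each unknown node (sum of currents leaving = 0; resistances in Ω):
  Node 1: (V_1 - 12)/10 + (V_1 - 0)/40 = 0
Collecting terms: 0.125 × V_1 = 1.2  =>  V_1 = 9.6 V
Power in each resistor, P = (ΔV)²/R:
  P_R1 = (12 - 9.6)²/10 = 0.576 W
  P_R2 = (9.6 - 0)²/40 = 2.304 W
P_total = P_R1 + P_R2 = 2.88 W

Final answer: 2.88 W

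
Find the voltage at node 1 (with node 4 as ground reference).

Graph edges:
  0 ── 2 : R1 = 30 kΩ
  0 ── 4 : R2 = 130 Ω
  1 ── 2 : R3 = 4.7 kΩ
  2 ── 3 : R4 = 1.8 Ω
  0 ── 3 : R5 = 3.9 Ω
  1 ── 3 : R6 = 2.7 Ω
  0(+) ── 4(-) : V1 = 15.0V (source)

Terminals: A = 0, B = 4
Nodal analysis, taking node 4 as the 0 V reference.
Source V1 fixes V_0 = 15 V.
KCL at each unknown node (sum of currents leaving = 0; resistances in Ω):
  Node 1: (V_1 - V_2)/4700 + (V_1 - V_3)/2.7 = 0
  Node 2: (V_2 - 15)/30000 + (V_2 - V_1)/4700 + (V_2 - V_3)/1.8 = 0
  Node 3: (V_3 - V_2)/1.8 + (V_3 - 15)/3.9 + (V_3 - V_1)/2.7 = 0
Collecting terms (coefficients in siemens):
  0.3706·V_1 - 0.0002128·V_2 - 0.3704·V_3 = 0
  0.5558·V_2 - 0.0002128·V_1 - 0.5556·V_3 = 0.0005
  1.182·V_3 - 0.3704·V_1 - 0.5556·V_2 = 3.846
Solving these 3 simultaneous equations (Gaussian elimination) gives:
  V_1 = 15 V, V_2 = 15 V, V_3 = 15 V
The requested potential is V_1 = 15 V.

Final answer: V_1 = 15 V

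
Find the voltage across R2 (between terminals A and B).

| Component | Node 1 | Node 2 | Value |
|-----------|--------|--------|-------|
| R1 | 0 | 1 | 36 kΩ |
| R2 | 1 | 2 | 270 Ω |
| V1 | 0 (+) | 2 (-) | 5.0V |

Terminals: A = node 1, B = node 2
R1 and R2 are in series across V1 (node 0 → node 1 → node 2), and the output A–B is taken across R2, so this is a voltage divider.
Series current: I = V1/(R1 + R2) = 5/(36000 + 270) = 5/36270 = 0.0001379 A
V_R2 = I × R2 = V1 × R2/(R1 + R2) = 5 × 270/36270 = 0.03722 V

Final answer: 0.03722 V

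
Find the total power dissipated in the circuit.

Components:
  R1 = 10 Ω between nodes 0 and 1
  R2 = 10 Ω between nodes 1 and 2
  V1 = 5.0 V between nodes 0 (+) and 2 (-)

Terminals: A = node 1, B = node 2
Nodal analysis, taking node 2 as the 0 V reference.
Source V1 fixes V_0 = 5 V.
KCL at each unknown node (sum of currents leaving = 0; resistances in Ω):
  Node 1: (V_1 - 5)/10 + (V_1 - 0)/10 = 0
Collecting terms: 0.2 × V_1 = 0.5  =>  V_1 = 2.5 V
Power in each resistor, P = (ΔV)²/R:
  P_R1 = (5 - 2.5)²/10 = 0.625 W
  P_R2 = (2.5 - 0)²/10 = 0.625 W
P_total = P_R1 + P_R2 = 1.25 W

Final answer: 1.25 W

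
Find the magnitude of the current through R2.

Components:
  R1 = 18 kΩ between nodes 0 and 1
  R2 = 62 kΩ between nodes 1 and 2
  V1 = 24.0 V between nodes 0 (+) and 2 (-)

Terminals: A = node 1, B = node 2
Nodal analysis, taking node 2 as the 0 V reference.
Source V1 fixes V_0 = 24 V.
KCL at each unknown node (sum of currents leaving = 0; resistances in Ω):
  Node 1: (V_1 - 24)/18000 + (V_1 - 0)/62000 = 0
Collecting terms: 0.00007168 × V_1 = 0.001333  =>  V_1 = 18.6 V
I_R2 = (V_1 - V_2)/R2 = (18.6 - 0)/62000 = 0.0003 A
|I_R2| = 0.0003 A

Final answer: |I_R2| = 0.0003 A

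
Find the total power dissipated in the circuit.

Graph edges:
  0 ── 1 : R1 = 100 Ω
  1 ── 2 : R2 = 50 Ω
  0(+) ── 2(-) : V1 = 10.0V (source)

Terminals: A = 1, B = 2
Nodal analysis, taking node 2 as the 0 V reference.
Source V1 fixes V_0 = 10 V.
KCL at each unknown node (sum of currents leaving = 0; resistances in Ω):
  Node 1: (V_1 - 10)/100 + (V_1 - 0)/50 = 0
Collecting terms: 0.03 × V_1 = 0.1  =>  V_1 = 3.333 V
Power in each resistor, P = (ΔV)²/R:
  P_R1 = (10 - 3.333)²/100 = 0.4444 W
  P_R2 = (3.333 - 0)²/50 = 0.2222 W
P_total = P_R1 + P_R2 = 0.6667 W

Final answer: 0.6667 W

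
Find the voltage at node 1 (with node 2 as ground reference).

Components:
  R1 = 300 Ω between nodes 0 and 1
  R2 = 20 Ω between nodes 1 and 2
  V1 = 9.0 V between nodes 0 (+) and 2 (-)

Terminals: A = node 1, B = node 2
Nodal analysis, taking node 2 as the 0 V reference.
Source V1 fixes V_0 = 9 V.
KCL at each unknown node (sum of currents leaving = 0; resistances in Ω):
  Node 1: (V_1 - 9)/300 + (V_1 - 0)/20 = 0
Collecting terms: 0.05333 × V_1 = 0.03  =>  V_1 = 0.5625 V
The requested potential is V_1 = 0.5625 V.

Final answer: V_1 = 0.5625 V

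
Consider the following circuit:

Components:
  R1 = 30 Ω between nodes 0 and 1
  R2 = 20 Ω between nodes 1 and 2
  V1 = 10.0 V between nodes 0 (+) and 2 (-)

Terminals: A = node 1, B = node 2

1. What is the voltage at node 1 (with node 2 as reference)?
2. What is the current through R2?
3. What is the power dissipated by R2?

Nodal analysis, taking node 2 as the 0 V reference.
Source V1 fixes V_0 = 10 V.
KCL at each unknown node (sum of currents leaving = 0; resistances in Ω):
  Node 1: (V_1 - 10)/30 + (V_1 - 0)/20 = 0
Collecting terms: 0.08333 × V_1 = 0.3333  =>  V_1 = 4 V
Part 1:
  Read off the nodal solution: V_1 = 4 V
Part 2:
  I_R2 = (V_1 - V_2)/R2 = (4 - 0)/20 = 0.2 A
  Magnitude: I_R2 = 0.2 A
Part 3:
  I_R2 = (V_1 - V_2)/R2 = (4 - 0)/20 = 0.2 A
  P_R2 = I_R2² × R2 = (0.2)² × 20 = 0.8 W

Final answers:
1. V_1 = 4 V
2. I_R2 = 0.2 A
3. P_R2 = 0.8 W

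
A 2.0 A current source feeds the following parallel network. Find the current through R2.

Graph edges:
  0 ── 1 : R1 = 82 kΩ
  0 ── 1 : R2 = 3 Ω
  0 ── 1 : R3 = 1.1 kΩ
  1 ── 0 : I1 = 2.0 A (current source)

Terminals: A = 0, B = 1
All resistors sit directly between nodes 0 and 1, so they are in parallel and share one voltage V; the full source current 2 A splits among them.
1/R_par = 1/82000 + 1/3 + 1/1100 = 0.3343 S  =>  R_par = 2.992 Ω
V = I × R_par = 2 × 2.992 = 5.983 V
I_R2 = V/R2 = 5.983/3 = 1.994 A

Final answer: 1.994 A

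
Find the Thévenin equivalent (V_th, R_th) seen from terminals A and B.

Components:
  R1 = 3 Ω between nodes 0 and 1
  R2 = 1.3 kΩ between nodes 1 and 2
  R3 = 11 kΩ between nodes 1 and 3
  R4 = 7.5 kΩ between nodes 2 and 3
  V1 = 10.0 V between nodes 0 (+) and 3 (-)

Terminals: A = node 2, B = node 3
Step 1 — V_th is the open-circuit voltage V_A - V_B (nothing connected across the terminals).
Nodal analysis, taking node 3 as the 0 V reference.
Source V1 fixes V_0 = 10 V.
KCL at each unknown node (sum of currents leaving = 0; resistances in Ω):
  Node 1: (V_1 - 10)/3 + (V_1 - V_2)/1300 + (V_1 - 0)/11000 = 0
  Node 2: (V_2 - V_1)/1300 + (V_2 - 0)/7500 = 0
Collecting terms (coefficients in siemens):
  0.3342·V_1 - 0.0007692·V_2 = 3.333
  0.0009026·V_2 - 0.0007692·V_1 = 0
Determinant D = (0.3342)(0.0009026) - (-0.0007692)(-0.0007692) = 0.000301
V_1 = [(3.333)(0.0009026) - (-0.0007692)(0)]/D = 9.994 V
V_2 = [(0.3342)(0) - (3.333)(-0.0007692)]/D = 8.518 V
V_th = V_2 - V_3 = 8.518 - 0 = 8.518 V
Step 2 — R_th: zero the source — replace V1 by a short circuit (node 3 merges into node 0) — and find the resistance seen between A (node 2) and B (node 0).
Reduce the network between node 2 (A) and node 0 (B) by series/parallel combination:
  Rp1 = R1 ‖ R3 (parallel, both between nodes 0 and 1) = 1/(1/3 + 1/11000) = 2.999 Ω
  Rs1 = R2 + Rp1 (series, joined only at node 1) = 1300 + 2.999 = 1303 Ω
  Rp2 = R4 ‖ Rs1 (parallel, both between nodes 0 and 2) = 1/(1/7500 + 1/1303) = 1110 Ω
R_th = 1.11 kΩ

Final answer: V_th = 8.518 V, R_th = 1.11 kΩ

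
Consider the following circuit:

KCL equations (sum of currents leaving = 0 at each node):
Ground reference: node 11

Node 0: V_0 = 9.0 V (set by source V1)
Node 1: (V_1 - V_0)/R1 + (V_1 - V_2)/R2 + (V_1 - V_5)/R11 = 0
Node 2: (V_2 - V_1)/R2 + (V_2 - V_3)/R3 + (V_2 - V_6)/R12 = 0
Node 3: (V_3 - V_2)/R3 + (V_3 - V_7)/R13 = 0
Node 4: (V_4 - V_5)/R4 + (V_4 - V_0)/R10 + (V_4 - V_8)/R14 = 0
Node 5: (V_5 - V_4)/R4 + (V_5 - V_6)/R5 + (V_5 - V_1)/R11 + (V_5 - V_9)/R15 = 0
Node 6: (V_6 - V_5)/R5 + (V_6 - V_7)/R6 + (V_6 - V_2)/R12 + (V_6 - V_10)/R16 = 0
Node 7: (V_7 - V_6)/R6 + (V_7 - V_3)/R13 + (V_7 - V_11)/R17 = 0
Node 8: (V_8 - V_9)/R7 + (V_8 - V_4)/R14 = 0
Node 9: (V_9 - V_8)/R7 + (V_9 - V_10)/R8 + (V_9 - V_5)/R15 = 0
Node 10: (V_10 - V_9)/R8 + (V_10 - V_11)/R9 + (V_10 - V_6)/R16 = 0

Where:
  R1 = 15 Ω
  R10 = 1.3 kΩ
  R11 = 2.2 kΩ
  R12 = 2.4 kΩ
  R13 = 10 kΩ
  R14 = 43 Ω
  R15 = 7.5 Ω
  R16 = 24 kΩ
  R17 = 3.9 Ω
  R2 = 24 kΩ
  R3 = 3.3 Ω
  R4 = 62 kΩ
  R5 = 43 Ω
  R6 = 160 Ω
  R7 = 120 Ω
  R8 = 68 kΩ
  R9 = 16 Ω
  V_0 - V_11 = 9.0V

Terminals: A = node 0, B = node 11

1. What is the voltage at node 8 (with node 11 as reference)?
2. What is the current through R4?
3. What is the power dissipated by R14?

Nodal analysis, taking node 11 as the 0 V reference.
Source V1 fixes V_0 = 9 V.
KCL at each unknown node (sum of currents leaving = 0; resistances in Ω):
  Node 1: (V_1 - 9)/15 + (V_1 - V_2)/24000 + (V_1 - V_5)/2200 = 0
  Node 2: (V_2 - V_1)/24000 + (V_2 - V_3)/3.3 + (V_2 - V_6)/2400 = 0
  Node 3: (V_3 - V_2)/3.3 + (V_3 - V_7)/10000 = 0
  Node 4: (V_4 - V_5)/62000 + (V_4 - 9)/1300 + (V_4 - V_8)/43 = 0
  Node 5: (V_5 - V_4)/62000 + (V_5 - V_6)/43 + (V_5 - V_1)/2200 + (V_5 - V_9)/7.5 = 0
  Node 6: (V_6 - V_5)/43 + (V_6 - V_7)/160 + (V_6 - V_2)/2400 + (V_6 - V_10)/24000 = 0
  Node 7: (V_7 - V_6)/160 + (V_7 - V_3)/10000 + (V_7 - 0)/3.9 = 0
  Node 8: (V_8 - V_9)/120 + (V_8 - V_4)/43 = 0
  Node 9: (V_9 - V_8)/120 + (V_9 - V_10)/68000 + (V_9 - V_5)/7.5 = 0
  Node 10: (V_10 - V_9)/68000 + (V_10 - 0)/16 + (V_10 - V_6)/24000 = 0
Collecting terms (coefficients in siemens):
  0.06716·V_1 - 0.00004167·V_2 - 0.0004545·V_5 = 0.6
  0.3035·V_2 - 0.00004167·V_1 - 0.303·V_3 - 0.0004167·V_6 = 0
  0.3031·V_3 - 0.303·V_2 - 0.0001·V_7 = 0
  0.02404·V_4 - 0.00001613·V_5 - 0.02326·V_8 = 0.006923
  0.1571·V_5 - 0.0004545·V_1 - 0.00001613·V_4 - 0.02326·V_6 - 0.1333·V_9 = 0
  0.02996·V_6 - 0.0004167·V_2 - 0.02326·V_5 - 0.00625·V_7 - 0.00004167·V_10 = 0
  0.2628·V_7 - 0.0001·V_3 - 0.00625·V_6 = 0
  0.03159·V_8 - 0.02326·V_4 - 0.008333·V_9 = 0
  0.1417·V_9 - 0.1333·V_5 - 0.008333·V_8 - 0.00001471·V_10 = 0
  0.06256·V_10 - 0.00004167·V_6 - 0.00001471·V_9 = 0
Solving these 10 simultaneous equations (Gaussian elimination) gives:
  V_1 = 8.946 V, V_2 = 1.689 V, V_3 = 1.689 V, V_4 = 2.557 V
  V_5 = 1.714 V, V_6 = 1.361 V, V_7 = 0.03301 V, V_8 = 2.344 V
  V_9 = 1.751 V, V_10 = 0.001318 V
Part 1:
  Read off the nodal solution: V_8 = 2.344 V
Part 2:
  I_R4 = (V_4 - V_5)/R4 = (2.557 - 1.714)/62000 = 0.00001359 A
  Magnitude: I_R4 = 0.00001359 A
Part 3:
  I_R14 = (V_4 - V_8)/R14 = (2.557 - 2.344)/43 = 0.004943 A
  P_R14 = I_R14² × R14 = (0.004943)² × 43 = 0.001051 W

Final answers:
1. V_8 = 2.344 V
2. I_R4 = 1.359e-05 A
3. P_R14 = 0.001051 W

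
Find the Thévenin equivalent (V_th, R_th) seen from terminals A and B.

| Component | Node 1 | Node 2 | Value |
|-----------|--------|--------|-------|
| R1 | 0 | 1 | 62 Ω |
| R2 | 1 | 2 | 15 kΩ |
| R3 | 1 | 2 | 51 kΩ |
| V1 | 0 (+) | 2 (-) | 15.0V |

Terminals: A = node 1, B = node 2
Step 1 — V_th is the open-circuit voltage V_A - V_B (nothing connected across the terminals).
Nodal analysis, taking node 2 as the 0 V reference.
Source V1 fixes V_0 = 15 V.
KCL at each unknown node (sum of currents leaving = 0; resistances in Ω):
  Node 1: (V_1 - 15)/62 + (V_1 - 0)/15000 + (V_1 - 0)/51000 = 0
Collecting terms: 0.01622 × V_1 = 0.2419  =>  V_1 = 14.92 V
V_th = V_1 - V_2 = 14.92 - 0 = 14.92 V
Step 2 — R_th: zero the source — replace V1 by a short circuit (node 2 merges into node 0) — and find the resistance seen between A (node 1) and B (node 0).
Reduce the network between node 1 (A) and node 0 (B) by series/parallel combination:
  Rp1 = R1 ‖ R2 ‖ R3 (parallel, all between nodes 0 and 1) = 1/(1/62 + 1/15000 + 1/51000) = 61.67 Ω
R_th = 61.67 Ω

Final answer: V_th = 14.92 V, R_th = 61.67 Ω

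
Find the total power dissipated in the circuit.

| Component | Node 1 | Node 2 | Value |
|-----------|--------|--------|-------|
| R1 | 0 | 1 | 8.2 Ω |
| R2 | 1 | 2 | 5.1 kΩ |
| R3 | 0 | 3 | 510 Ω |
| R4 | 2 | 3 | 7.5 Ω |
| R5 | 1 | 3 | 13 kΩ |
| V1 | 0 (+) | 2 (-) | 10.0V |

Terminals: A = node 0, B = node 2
Nodal analysis, taking node 2 as the 0 V reference.
Source V1 fixes V_0 = 10 V.
KCL at each unknown node (sum of currents leaving = 0; resistances in Ω):
  Node 1: (V_1 - 10)/8.2 + (V_1 - 0)/5100 + (V_1 - V_3)/13000 = 0
  Node 3: (V_3 - 10)/510 + (V_3 - 0)/7.5 + (V_3 - V_1)/13000 = 0
Collecting terms (coefficients in siemens):
  0.1222·V_1 - 0.00007692·V_3 = 1.22
  0.1354·V_3 - 0.00007692·V_1 = 0.01961
Determinant D = (0.1222)(0.1354) - (-0.00007692)(-0.00007692) = 0.01655
V_1 = [(1.22)(0.1354) - (-0.00007692)(0.01961)]/D = 9.978 V
V_3 = [(0.1222)(0.01961) - (1.22)(-0.00007692)]/D = 0.1505 V
Power in each resistor, P = (ΔV)²/R:
  P_R1 = (10 - 9.978)²/8.2 = 0.00006033 W
  P_R2 = (9.978 - 0)²/5100 = 0.01952 W
  P_R3 = (10 - 0.1505)²/510 = 0.1902 W
  P_R4 = (0 - 0.1505)²/7.5 = 0.003021 W
  P_R5 = (9.978 - 0.1505)²/13000 = 0.007429 W
P_total = P_R1 + P_R2 + P_R3 + P_R4 + P_R5 = 0.2203 W

Final answer: 0.2203 W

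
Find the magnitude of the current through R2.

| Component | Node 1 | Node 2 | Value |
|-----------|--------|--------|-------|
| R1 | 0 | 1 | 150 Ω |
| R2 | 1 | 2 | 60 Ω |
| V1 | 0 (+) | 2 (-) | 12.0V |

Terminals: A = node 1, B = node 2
Nodal analysis, taking node 2 as the 0 V reference.
Source V1 fixes V_0 = 12 V.
KCL at each unknown node (sum of currents leaving = 0; resistances in Ω):
  Node 1: (V_1 - 12)/150 + (V_1 - 0)/60 = 0
Collecting terms: 0.02333 × V_1 = 0.08  =>  V_1 = 3.429 V
I_R2 = (V_1 - V_2)/R2 = (3.429 - 0)/60 = 0.05714 A
|I_R2| = 0.05714 A

Final answer: |I_R2| = 0.05714 A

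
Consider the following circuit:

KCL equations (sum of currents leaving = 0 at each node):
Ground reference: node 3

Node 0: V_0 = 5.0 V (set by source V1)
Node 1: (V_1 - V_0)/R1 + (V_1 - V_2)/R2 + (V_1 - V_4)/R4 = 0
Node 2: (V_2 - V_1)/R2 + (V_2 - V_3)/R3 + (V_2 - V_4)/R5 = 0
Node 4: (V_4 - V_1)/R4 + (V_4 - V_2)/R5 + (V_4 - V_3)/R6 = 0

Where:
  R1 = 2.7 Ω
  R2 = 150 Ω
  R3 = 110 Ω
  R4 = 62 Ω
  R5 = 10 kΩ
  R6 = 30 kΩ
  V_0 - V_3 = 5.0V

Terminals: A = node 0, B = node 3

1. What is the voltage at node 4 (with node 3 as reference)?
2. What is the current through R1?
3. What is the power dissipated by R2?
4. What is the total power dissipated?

Nodal analysis, taking node 3 as the 0 V reference.
Source V1 fixes V_0 = 5 V.
KCL at each unknown node (sum of currents leaving = 0; resistances in Ω):
  Node 1: (V_1 - 5)/2.7 + (V_1 - V_2)/150 + (V_1 - V_4)/62 = 0
  Node 2: (V_2 - V_1)/150 + (V_2 - 0)/110 + (V_2 - V_4)/10000 = 0
  Node 4: (V_4 - V_1)/62 + (V_4 - V_2)/10000 + (V_4 - 0)/30000 = 0
Collecting terms (coefficients in siemens):
  0.3932·V_1 - 0.006667·V_2 - 0.01613·V_4 = 1.852
  0.01586·V_2 - 0.006667·V_1 - 0.0001·V_4 = 0
  0.01626·V_4 - 0.01613·V_1 - 0.0001·V_2 = 0
Solving these 3 simultaneous equations (Gaussian elimination) gives:
  V_1 = 4.948 V, V_2 = 2.111 V, V_4 = 4.92 V
Part 1:
  Read off the nodal solution: V_4 = 4.92 V
Part 2:
  I_R1 = (V_0 - V_1)/R1 = (5 - 4.948)/2.7 = 0.01936 A
  Magnitude: I_R1 = 0.01936 A
Part 3:
  I_R2 = (V_1 - V_2)/R2 = (4.948 - 2.111)/150 = 0.01891 A
  P_R2 = I_R2² × R2 = (0.01891)² × 150 = 0.05364 W
Part 4:
  Power in each resistor, P = (ΔV)²/R:
    P_R1 = (5 - 4.948)²/2.7 = 0.001012 W
    P_R2 = (4.948 - 2.111)²/150 = 0.05364 W
    P_R3 = (2.111 - 0)²/110 = 0.04052 W
    P_R4 = (4.948 - 4.92)²/62 = 0.00001227 W
    P_R5 = (2.111 - 4.92)²/10000 = 0.0007891 W
    P_R6 = (0 - 4.92)²/30000 = 0.0008069 W
  P_total = P_R1 + P_R2 + P_R3 + P_R4 + P_R5 + P_R6 = 0.09678 W

Final answers:
1. V_4 = 4.92 V
2. I_R1 = 0.01936 A
3. P_R2 = 0.05364 W
4. P_total = 0.09678 W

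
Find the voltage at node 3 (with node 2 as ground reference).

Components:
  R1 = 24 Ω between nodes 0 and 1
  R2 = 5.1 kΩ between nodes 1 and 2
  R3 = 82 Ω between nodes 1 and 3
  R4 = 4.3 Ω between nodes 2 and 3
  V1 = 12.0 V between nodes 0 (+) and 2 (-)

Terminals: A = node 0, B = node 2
Nodal analysis, taking node 2 as the 0 V reference.
Source V1 fixes V_0 = 12 V.
KCL at each unknown node (sum of currents leaving = 0; resistances in Ω):
  Node 1: (V_1 - 12)/24 + (V_1 - 0)/5100 + (V_1 - V_3)/82 = 0
  Node 3: (V_3 - V_1)/82 + (V_3 - 0)/4.3 = 0
Collecting terms (coefficients in siemens):
  0.05406·V_1 - 0.0122·V_3 = 0.5
  0.2448·V_3 - 0.0122·V_1 = 0
Determinant D = (0.05406)(0.2448) - (-0.0122)(-0.0122) = 0.01308
V_1 = [(0.5)(0.2448) - (-0.0122)(0)]/D = 9.354 V
V_3 = [(0.05406)(0) - (0.5)(-0.0122)]/D = 0.4661 V
The requested potential is V_3 = 0.4661 V.

Final answer: V_3 = 0.4661 V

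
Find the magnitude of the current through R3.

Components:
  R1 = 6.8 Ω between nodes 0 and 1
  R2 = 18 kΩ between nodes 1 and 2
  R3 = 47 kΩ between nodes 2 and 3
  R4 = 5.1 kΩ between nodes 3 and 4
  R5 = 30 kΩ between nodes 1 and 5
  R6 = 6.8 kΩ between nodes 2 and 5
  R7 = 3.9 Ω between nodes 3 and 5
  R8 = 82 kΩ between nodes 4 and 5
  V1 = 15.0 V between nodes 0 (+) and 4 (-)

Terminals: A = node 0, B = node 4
Nodal analysis, taking node 4 as the 0 V reference.
Source V1 fixes V_0 = 15 V.
KCL at each unknown node (sum of currents leaving = 0; resistances in Ω):
  Node 1: (V_1 - 15)/6.8 + (V_1 - V_2)/18000 + (V_1 - V_5)/30000 = 0
  Node 2: (V_2 - V_1)/18000 + (V_2 - V_3)/47000 + (V_2 - V_5)/6800 = 0
  Node 3: (V_3 - V_2)/47000 + (V_3 - 0)/5100 + (V_3 - V_5)/3.9 = 0
  Node 5: (V_5 - V_1)/30000 + (V_5 - V_2)/6800 + (V_5 - V_3)/3.9 + (V_5 - 0)/82000 = 0
Collecting terms (coefficients in siemens):
  0.1471·V_1 - 0.00005556·V_2 - 0.00003333·V_5 = 2.206
  0.0002239·V_2 - 0.00005556·V_1 - 0.00002128·V_3 - 0.0001471·V_5 = 0
  0.2566·V_3 - 0.00002128·V_2 - 0.2564·V_5 = 0
  0.2566·V_5 - 0.00003333·V_1 - 0.0001471·V_2 - 0.2564·V_3 = 0
Solving these 4 simultaneous equations (Gaussian elimination) gives:
  V_1 = 14.99 V, V_2 = 6.71 V, V_3 = 3.973 V, V_5 = 3.976 V
I_R3 = (V_2 - V_3)/R3 = (6.71 - 3.973)/47000 = 0.00005823 A
|I_R3| = 0.00005823 A

Final answer: |I_R3| = 5.823e-05 A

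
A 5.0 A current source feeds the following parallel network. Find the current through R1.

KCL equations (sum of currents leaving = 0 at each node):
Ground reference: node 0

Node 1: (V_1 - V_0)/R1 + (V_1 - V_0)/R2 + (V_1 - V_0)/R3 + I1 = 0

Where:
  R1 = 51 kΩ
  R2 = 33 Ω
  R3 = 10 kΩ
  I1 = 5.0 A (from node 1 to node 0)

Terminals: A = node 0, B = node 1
All resistors sit directly between nodes 0 and 1, so they are in parallel and share one voltage V; the full source current 5 A splits among them.
1/R_par = 1/51000 + 1/33 + 1/10000 = 0.03042 S  =>  R_par = 32.87 Ω
V = I × R_par = 5 × 32.87 = 164.4 V
I_R1 = V/R1 = 164.4/51000 = 0.003223 A

Final answer: 0.003223 A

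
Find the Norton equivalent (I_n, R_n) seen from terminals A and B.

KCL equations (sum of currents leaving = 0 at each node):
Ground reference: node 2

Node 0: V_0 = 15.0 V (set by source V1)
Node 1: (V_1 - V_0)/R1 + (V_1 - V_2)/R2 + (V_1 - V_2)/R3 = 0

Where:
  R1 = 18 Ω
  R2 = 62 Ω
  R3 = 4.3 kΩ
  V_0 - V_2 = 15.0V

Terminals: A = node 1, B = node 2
Find the Thévenin equivalent first; then I_n = V_th/R_th and R_n = R_th.
Step 1 — V_th is the open-circuit voltage V_A - V_B (nothing connected across the terminals).
Nodal analysis, taking node 2 as the 0 V reference.
Source V1 fixes V_0 = 15 V.
KCL at each unknown node (sum of currents leaving = 0; resistances in Ω):
  Node 1: (V_1 - 15)/18 + (V_1 - 0)/62 + (V_1 - 0)/4300 = 0
Collecting terms: 0.07192 × V_1 = 0.8333  =>  V_1 = 11.59 V
V_th = V_1 - V_2 = 11.59 - 0 = 11.59 V
Step 2 — R_th: zero the source — replace V1 by a short circuit (node 2 merges into node 0) — and find the resistance seen between A (node 1) and B (node 0).
Reduce the network between node 1 (A) and node 0 (B) by series/parallel combination:
  Rp1 = R1 ‖ R2 ‖ R3 (parallel, all between nodes 0 and 1) = 1/(1/18 + 1/62 + 1/4300) = 13.9 Ω
R_th = 13.9 Ω
I_n = V_th/R_th = 11.59/13.9 = 0.8333 A, and R_n = R_th = 13.9 Ω

Final answer: I_n = 0.8333 A, R_n = 13.9 Ω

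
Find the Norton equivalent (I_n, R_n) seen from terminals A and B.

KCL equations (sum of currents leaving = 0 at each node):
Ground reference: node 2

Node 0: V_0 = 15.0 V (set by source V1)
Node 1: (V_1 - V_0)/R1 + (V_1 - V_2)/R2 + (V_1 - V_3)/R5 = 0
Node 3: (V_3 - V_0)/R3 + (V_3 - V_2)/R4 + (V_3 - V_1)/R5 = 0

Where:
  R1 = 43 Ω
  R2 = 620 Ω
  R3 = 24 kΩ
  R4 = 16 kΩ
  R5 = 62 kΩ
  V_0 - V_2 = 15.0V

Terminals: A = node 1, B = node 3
Find the Thévenin equivalent first; then I_n = V_th/R_th and R_n = R_th.
Step 1 — V_th is the open-circuit voltage V_A - V_B (nothing connected across the terminals).
Nodal analysis, taking node 2 as the 0 V reference.
Source V1 fixes V_0 = 15 V.
KCL at each unknown node (sum of currents leaving = 0; resistances in Ω):
  Node 1: (V_1 - 15)/43 + (V_1 - 0)/620 + (V_1 - V_3)/62000 = 0
  Node 3: (V_3 - 15)/24000 + (V_3 - 0)/16000 + (V_3 - V_1)/62000 = 0
Collecting terms (coefficients in siemens):
  0.02488·V_1 - 0.00001613·V_3 = 0.3488
  0.0001203·V_3 - 0.00001613·V_1 = 0.000625
Determinant D = (0.02488)(0.0001203) - (-0.00001613)(-0.00001613) = 0.000002993
V_1 = [(0.3488)(0.0001203) - (-0.00001613)(0.000625)]/D = 14.02 V
V_3 = [(0.02488)(0.000625) - (0.3488)(-0.00001613)]/D = 7.076 V
V_th = V_1 - V_3 = 14.02 - 7.076 = 6.947 V
Step 2 — R_th: zero the source — replace V1 by a short circuit (node 2 merges into node 0) — and find the resistance seen between A (node 1) and B (node 3).
Reduce the network between node 1 (A) and node 3 (B) by series/parallel combination:
  Rp1 = R1 ‖ R2 (parallel, both between nodes 0 and 1) = 1/(1/43 + 1/620) = 40.21 Ω
  Rp2 = R3 ‖ R4 (parallel, both between nodes 0 and 3) = 1/(1/24000 + 1/16000) = 9600 Ω
  Rs1 = Rp1 + Rp2 (series, joined only at node 0) = 40.21 + 9600 = 9640 Ω
  Rp3 = R5 ‖ Rs1 (parallel, both between nodes 1 and 3) = 1/(1/62000 + 1/9640) = 8343 Ω
R_th = 8.343 kΩ
I_n = V_th/R_th = 6.947/8343 = 0.0008327 A, and R_n = R_th = 8.343 kΩ

Final answer: I_n = 0.0008327 A, R_n = 8.343 kΩ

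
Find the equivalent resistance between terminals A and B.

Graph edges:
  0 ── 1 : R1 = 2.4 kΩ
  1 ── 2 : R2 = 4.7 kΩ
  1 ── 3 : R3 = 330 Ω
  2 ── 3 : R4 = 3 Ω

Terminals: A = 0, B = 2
Reduce the network between node 0 (A) and node 2 (B) by series/parallel combination:
  Rs1 = R3 + R4 (series, joined only at node 3) = 330 + 3 = 333 Ω
  Rp1 = R2 ‖ Rs1 (parallel, both between nodes 1 and 2) = 1/(1/4700 + 1/333) = 311 Ω
  Rs2 = R1 + Rp1 (series, joined only at node 1) = 2400 + 311 = 2711 Ω
R_eq = 2.711 kΩ

Final answer: 2.711 kΩ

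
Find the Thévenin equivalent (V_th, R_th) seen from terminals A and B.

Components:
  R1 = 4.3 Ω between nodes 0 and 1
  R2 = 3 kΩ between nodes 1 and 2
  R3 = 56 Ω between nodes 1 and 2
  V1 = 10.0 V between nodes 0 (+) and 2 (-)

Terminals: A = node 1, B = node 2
Step 1 — V_th is the open-circuit voltage V_A - V_B (nothing connected across the terminals).
Nodal analysis, taking node 2 as the 0 V reference.
Source V1 fixes V_0 = 10 V.
KCL at each unknown node (sum of currents leaving = 0; resistances in Ω):
  Node 1: (V_1 - 10)/4.3 + (V_1 - 0)/3000 + (V_1 - 0)/56 = 0
Collecting terms: 0.2507 × V_1 = 2.326  =>  V_1 = 9.275 V
V_th = V_1 - V_2 = 9.275 - 0 = 9.275 V
Step 2 — R_th: zero the source — replace V1 by a short circuit (node 2 merges into node 0) — and find the resistance seen between A (node 1) and B (node 0).
Reduce the network between node 1 (A) and node 0 (B) by series/parallel combination:
  Rp1 = R1 ‖ R2 ‖ R3 (parallel, all between nodes 0 and 1) = 1/(1/4.3 + 1/3000 + 1/56) = 3.988 Ω
R_th = 3.988 Ω

Final answer: V_th = 9.275 V, R_th = 3.988 Ω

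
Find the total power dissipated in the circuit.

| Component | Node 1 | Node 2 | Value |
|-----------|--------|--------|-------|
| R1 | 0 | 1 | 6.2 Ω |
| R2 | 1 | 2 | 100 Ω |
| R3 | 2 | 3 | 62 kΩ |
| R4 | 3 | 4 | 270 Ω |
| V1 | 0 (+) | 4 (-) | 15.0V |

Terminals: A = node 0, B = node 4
Nodal analysis, taking node 4 as the 0 V reference.
Source V1 fixes V_0 = 15 V.
KCL at each unknown node (sum of currents leaving = 0; resistances in Ω):
  Node 1: (V_1 - 15)/6.2 + (V_1 - V_2)/100 = 0
  Node 2: (V_2 - V_1)/100 + (V_2 - V_3)/62000 = 0
  Node 3: (V_3 - V_2)/62000 + (V_3 - 0)/270 = 0
Collecting terms (coefficients in siemens):
  0.1713·V_1 - 0.01·V_2 = 2.419
  0.01002·V_2 - 0.01·V_1 - 0.00001613·V_3 = 0
  0.00372·V_3 - 0.00001613·V_2 = 0
Solving these 3 simultaneous equations (Gaussian elimination) gives:
  V_1 = 15 V, V_2 = 14.97 V, V_3 = 0.06493 V
Power in each resistor, P = (ΔV)²/R:
  P_R1 = (15 - 15)²/6.2 = 0.0000003585 W
  P_R2 = (15 - 14.97)²/100 = 0.000005783 W
  P_R3 = (14.97 - 0.06493)²/62000 = 0.003585 W
  P_R4 = (0.06493 - 0)²/270 = 0.00001561 W
P_total = P_R1 + P_R2 + P_R3 + P_R4 = 0.003607 W

Final answer: 0.003607 W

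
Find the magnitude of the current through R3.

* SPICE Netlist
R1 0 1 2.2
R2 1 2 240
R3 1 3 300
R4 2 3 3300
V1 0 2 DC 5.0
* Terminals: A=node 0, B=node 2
Nodal analysis, taking node 2 as the 0 V reference.
Source V1 fixes V_0 = 5 V.
KCL at each unknown node (sum of currents leaving = 0; resistances in Ω):
  Node 1: (V_1 - 5)/2.2 + (V_1 - 0)/240 + (V_1 - V_3)/300 = 0
  Node 3: (V_3 - V_1)/300 + (V_3 - 0)/3300 = 0
Collecting terms (coefficients in siemens):
  0.462·V_1 - 0.003333·V_3 = 2.273
  0.003636·V_3 - 0.003333·V_1 = 0
Determinant D = (0.462)(0.003636) - (-0.003333)(-0.003333) = 0.001669
V_1 = [(2.273)(0.003636) - (-0.003333)(0)]/D = 4.952 V
V_3 = [(0.462)(0) - (2.273)(-0.003333)]/D = 4.539 V
I_R3 = (V_1 - V_3)/R3 = (4.952 - 4.539)/300 = 0.001375 A
|I_R3| = 0.001375 A

Final answer: |I_R3| = 0.001375 A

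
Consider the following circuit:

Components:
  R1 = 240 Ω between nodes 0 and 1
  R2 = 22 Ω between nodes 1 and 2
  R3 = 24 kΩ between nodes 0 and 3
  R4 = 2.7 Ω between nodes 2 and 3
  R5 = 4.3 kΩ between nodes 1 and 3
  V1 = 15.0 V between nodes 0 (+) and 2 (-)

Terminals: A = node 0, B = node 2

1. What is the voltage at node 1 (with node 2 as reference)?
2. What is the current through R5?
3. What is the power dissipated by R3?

Nodal analysis, taking node 2 as the 0 V reference.
Source V1 fixes V_0 = 15 V.
KCL at each unknown node (sum of currents leaving = 0; resistances in Ω):
  Node 1: (V_1 - 15)/240 + (V_1 - 0)/22 + (V_1 - V_3)/4300 = 0
  Node 3: (V_3 - 15)/24000 + (V_3 - 0)/2.7 + (V_3 - V_1)/4300 = 0
Collecting terms (coefficients in siemens):
  0.04985·V_1 - 0.0002326·V_3 = 0.0625
  0.3706·V_3 - 0.0002326·V_1 = 0.000625
Determinant D = (0.04985)(0.3706) - (-0.0002326)(-0.0002326) = 0.01848
V_1 = [(0.0625)(0.3706) - (-0.0002326)(0.000625)]/D = 1.254 V
V_3 = [(0.04985)(0.000625) - (0.0625)(-0.0002326)]/D = 0.002473 V
Part 1:
  Read off the nodal solution: V_1 = 1.254 V
Part 2:
  I_R5 = (V_1 - V_3)/R5 = (1.254 - 0.002473)/4300 = 0.000291 A
  Magnitude: I_R5 = 0.000291 A
Part 3:
  I_R3 = (V_0 - V_3)/R3 = (15 - 0.002473)/24000 = 0.0006249 A
  P_R3 = I_R3² × R3 = (0.0006249)² × 24000 = 0.009372 W

Final answers:
1. V_1 = 1.254 V
2. I_R5 = 0.000291 A
3. P_R3 = 0.009372 W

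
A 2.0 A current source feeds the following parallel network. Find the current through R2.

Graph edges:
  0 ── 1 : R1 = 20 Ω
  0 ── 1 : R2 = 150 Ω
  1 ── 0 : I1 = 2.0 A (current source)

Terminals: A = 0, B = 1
All resistors sit directly between nodes 0 and 1, so they are in parallel and share one voltage V; the full source current 2 A splits among them.
1/R_par = 1/20 + 1/150 = 0.05667 S  =>  R_par = 17.65 Ω
V = I × R_par = 2 × 17.65 = 35.29 V
I_R2 = V/R2 = 35.29/150 = 0.2353 A

Final answer: 0.2353 A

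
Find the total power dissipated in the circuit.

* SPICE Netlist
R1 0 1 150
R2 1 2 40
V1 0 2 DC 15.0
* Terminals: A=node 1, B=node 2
Nodal analysis, taking node 2 as the 0 V reference.
Source V1 fixes V_0 = 15 V.
KCL at each unknown node (sum of currents leaving = 0; resistances in Ω):
  Node 1: (V_1 - 15)/150 + (V_1 - 0)/40 = 0
Collecting terms: 0.03167 × V_1 = 0.1  =>  V_1 = 3.158 V
Power in each resistor, P = (ΔV)²/R:
  P_R1 = (15 - 3.158)²/150 = 0.9349 W
  P_R2 = (3.158 - 0)²/40 = 0.2493 W
P_total = P_R1 + P_R2 = 1.184 W

Final answer: 1.184 W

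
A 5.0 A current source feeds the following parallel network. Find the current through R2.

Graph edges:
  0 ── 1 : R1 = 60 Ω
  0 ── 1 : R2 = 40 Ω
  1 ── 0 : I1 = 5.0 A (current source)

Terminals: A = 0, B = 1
All resistors sit directly between nodes 0 and 1, so they are in parallel and share one voltage V; the full source current 5 A splits among them.
1/R_par = 1/60 + 1/40 = 0.04167 S  =>  R_par = 24 Ω
V = I × R_par = 5 × 24 = 120 V
I_R2 = V/R2 = 120/40 = 3 A

Final answer: 3 A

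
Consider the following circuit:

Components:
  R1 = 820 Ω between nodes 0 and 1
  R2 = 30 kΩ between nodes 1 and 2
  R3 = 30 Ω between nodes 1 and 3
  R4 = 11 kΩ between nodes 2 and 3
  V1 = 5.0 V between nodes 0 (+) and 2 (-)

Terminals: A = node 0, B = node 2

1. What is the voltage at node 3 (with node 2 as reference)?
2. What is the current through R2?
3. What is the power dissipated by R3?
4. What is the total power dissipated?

Nodal analysis, taking node 2 as the 0 V reference.
Source V1 fixes V_0 = 5 V.
KCL at each unknown node (sum of currents leaving = 0; resistances in Ω):
  Node 1: (V_1 - 5)/820 + (V_1 - 0)/30000 + (V_1 - V_3)/30 = 0
  Node 3: (V_3 - V_1)/30 + (V_3 - 0)/11000 = 0
Collecting terms (coefficients in siemens):
  0.03459·V_1 - 0.03333·V_3 = 0.006098
  0.03342·V_3 - 0.03333·V_1 = 0
Determinant D = (0.03459)(0.03342) - (-0.03333)(-0.03333) = 0.00004491
V_1 = [(0.006098)(0.03342) - (-0.03333)(0)]/D = 4.539 V
V_3 = [(0.03459)(0) - (0.006098)(-0.03333)]/D = 4.526 V
Part 1:
  Read off the nodal solution: V_3 = 4.526 V
Part 2:
  I_R2 = (V_1 - V_2)/R2 = (4.539 - 0)/30000 = 0.0001513 A
  Magnitude: I_R2 = 0.0001513 A
Part 3:
  I_R3 = (V_1 - V_3)/R3 = (4.539 - 4.526)/30 = 0.0004115 A
  P_R3 = I_R3² × R3 = (0.0004115)² × 30 = 0.000005079 W
Part 4:
  Power in each resistor, P = (ΔV)²/R:
    P_R1 = (5 - 4.539)²/820 = 0.0002597 W
    P_R2 = (4.539 - 0)²/30000 = 0.0006866 W
    P_R3 = (4.539 - 4.526)²/30 = 0.000005079 W
    P_R4 = (0 - 4.526)²/11000 = 0.001862 W
  P_total = P_R1 + P_R2 + P_R3 + P_R4 = 0.002814 W

Final answers:
1. V_3 = 4.526 V
2. I_R2 = 0.0001513 A
3. P_R3 = 5.079e-06 W
4. P_total = 0.002814 W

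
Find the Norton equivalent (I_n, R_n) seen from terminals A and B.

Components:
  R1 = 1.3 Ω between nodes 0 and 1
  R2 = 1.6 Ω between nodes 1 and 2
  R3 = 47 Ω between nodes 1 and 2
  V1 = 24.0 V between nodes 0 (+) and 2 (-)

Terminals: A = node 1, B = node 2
Find the Thévenin equivalent first; then I_n = V_th/R_th and R_n = R_th.
Step 1 — V_th is the open-circuit voltage V_A - V_B (nothing connected across the terminals).
Nodal analysis, taking node 2 as the 0 V reference.
Source V1 fixes V_0 = 24 V.
KCL at each unknown node (sum of currents leaving = 0; resistances in Ω):
  Node 1: (V_1 - 24)/1.3 + (V_1 - 0)/1.6 + (V_1 - 0)/47 = 0
Collecting terms: 1.416 × V_1 = 18.46  =>  V_1 = 13.04 V
V_th = V_1 - V_2 = 13.04 - 0 = 13.04 V
Step 2 — R_th: zero the source — replace V1 by a short circuit (node 2 merges into node 0) — and find the resistance seen between A (node 1) and B (node 0).
Reduce the network between node 1 (A) and node 0 (B) by series/parallel combination:
  Rp1 = R1 ‖ R2 ‖ R3 (parallel, all between nodes 0 and 1) = 1/(1/1.3 + 1/1.6 + 1/47) = 0.7065 Ω
R_th = 0.7065 Ω
I_n = V_th/R_th = 13.04/0.7065 = 18.46 A, and R_n = R_th = 0.7065 Ω

Final answer: I_n = 18.46 A, R_n = 0.7065 Ω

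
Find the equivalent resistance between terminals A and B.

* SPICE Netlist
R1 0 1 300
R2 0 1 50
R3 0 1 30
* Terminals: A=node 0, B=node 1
Reduce the network between node 0 (A) and node 1 (B) by series/parallel combination:
  Rp1 = R1 ‖ R2 ‖ R3 (parallel, all between nodes 0 and 1) = 1/(1/300 + 1/50 + 1/30) = 17.65 Ω
R_eq = 17.65 Ω

Final answer: 17.65 Ω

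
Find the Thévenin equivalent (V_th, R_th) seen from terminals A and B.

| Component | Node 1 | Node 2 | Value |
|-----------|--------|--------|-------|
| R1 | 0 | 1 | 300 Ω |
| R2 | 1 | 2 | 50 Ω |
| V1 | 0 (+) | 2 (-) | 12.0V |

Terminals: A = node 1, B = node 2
Step 1 — V_th is the open-circuit voltage V_A - V_B (nothing connected across the terminals).
Nodal analysis, taking node 2 as the 0 V reference.
Source V1 fixes V_0 = 12 V.
KCL at each unknown node (sum of currents leaving = 0; resistances in Ω):
  Node 1: (V_1 - 12)/300 + (V_1 - 0)/50 = 0
Collecting terms: 0.02333 × V_1 = 0.04  =>  V_1 = 1.714 V
V_th = V_1 - V_2 = 1.714 - 0 = 1.714 V
Step 2 — R_th: zero the source — replace V1 by a short circuit (node 2 merges into node 0) — and find the resistance seen between A (node 1) and B (node 0).
Reduce the network between node 1 (A) and node 0 (B) by series/parallel combination:
  Rp1 = R1 ‖ R2 (parallel, both between nodes 0 and 1) = 1/(1/300 + 1/50) = 42.86 Ω
R_th = 42.86 Ω

Final answer: V_th = 1.714 V, R_th = 42.86 Ω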